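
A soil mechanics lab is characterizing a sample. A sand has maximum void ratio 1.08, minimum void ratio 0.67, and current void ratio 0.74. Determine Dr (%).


Using Dr = (e_max - e) / (e_max - e_min) * 100
e_max - e = 1.08 - 0.74 = 0.34
e_max - e_min = 1.08 - 0.67 = 0.41
Dr = 0.34 / 0.41 * 100
Dr = 82.93 %


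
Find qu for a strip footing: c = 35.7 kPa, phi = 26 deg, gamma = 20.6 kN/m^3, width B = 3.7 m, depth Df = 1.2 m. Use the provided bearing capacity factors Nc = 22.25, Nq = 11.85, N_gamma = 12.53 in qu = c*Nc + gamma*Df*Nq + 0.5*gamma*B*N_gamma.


Compute qu = c*Nc + gamma*Df*Nq + 0.5*gamma*B*N_gamma
Term 1: 35.7 * 22.25 = 794.325
Term 2: 20.6 * 1.2 * 11.85 = 292.932
Term 3: 0.5 * 20.6 * 3.7 * 12.53 = 477.5183
qu = 794.325 + 292.932 + 477.5183
qu = 1564.78 kPa


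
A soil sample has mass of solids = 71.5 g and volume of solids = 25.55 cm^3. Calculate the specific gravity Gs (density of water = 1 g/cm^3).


Using Gs = m_s / (V_s * rho_w)
Since rho_w = 1 g/cm^3:
Gs = 71.5 / 25.55
Gs = 2.798


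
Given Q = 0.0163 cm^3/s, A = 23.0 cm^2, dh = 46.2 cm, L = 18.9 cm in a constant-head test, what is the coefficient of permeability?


Compute hydraulic gradient:
i = dh / L = 46.2 / 18.9 = 2.44444
Then apply Darcy's law:
k = Q / (A * i)
k = 0.0163 / (23.0 * 2.44444)
k = 0.0163 / 56.2222
k = 0.00029 cm/s


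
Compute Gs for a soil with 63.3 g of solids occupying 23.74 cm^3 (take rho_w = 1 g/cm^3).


Result: 2.666

Derivation:
Using Gs = m_s / (V_s * rho_w)
Since rho_w = 1 g/cm^3:
Gs = 63.3 / 23.74
Gs = 2.666


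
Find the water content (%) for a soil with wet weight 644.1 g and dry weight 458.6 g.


Result: 40.45 %

Derivation:
Using w = (m_wet - m_dry) / m_dry * 100
m_wet - m_dry = 644.1 - 458.6 = 185.5 g
w = 185.5 / 458.6 * 100
w = 40.45 %


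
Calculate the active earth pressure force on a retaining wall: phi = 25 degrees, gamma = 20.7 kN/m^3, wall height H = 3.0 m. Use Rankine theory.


Compute active earth pressure coefficient:
Ka = tan^2(45 - phi/2) = tan^2(32.5) = 0.405859
Compute active force:
Pa = 0.5 * Ka * gamma * H^2
Pa = 0.5 * 0.405859 * 20.7 * 3.0^2
Pa = 37.81 kN/m


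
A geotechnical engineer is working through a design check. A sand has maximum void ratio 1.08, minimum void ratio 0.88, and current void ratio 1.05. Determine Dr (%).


Using Dr = (e_max - e) / (e_max - e_min) * 100
e_max - e = 1.08 - 1.05 = 0.03
e_max - e_min = 1.08 - 0.88 = 0.2
Dr = 0.03 / 0.2 * 100
Dr = 15.0 %


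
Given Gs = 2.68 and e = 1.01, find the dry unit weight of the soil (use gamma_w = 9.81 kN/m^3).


Using gamma_d = Gs * gamma_w / (1 + e)
gamma_d = 2.68 * 9.81 / (1 + 1.01)
gamma_d = 2.68 * 9.81 / 2.01
gamma_d = 13.08 kN/m^3


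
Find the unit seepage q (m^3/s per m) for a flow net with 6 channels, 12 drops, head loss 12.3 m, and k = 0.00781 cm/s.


Convert k to m/s for unit consistency with H:
k = 0.00781 cm/s = 0.00781 / 100 m/s = 7.81e-05 m/s
Using q = k * H * Nf / Nd
Nf / Nd = 6 / 12 = 0.5
q = 7.81e-05 * 12.3 * 0.5
q = 0.0004803 m^3/s per m


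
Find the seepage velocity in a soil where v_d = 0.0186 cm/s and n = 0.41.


Using v_s = v_d / n
v_s = 0.0186 / 0.41
v_s = 0.04537 cm/s


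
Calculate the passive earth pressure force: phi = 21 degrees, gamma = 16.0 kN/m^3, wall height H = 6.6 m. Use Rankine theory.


Compute passive earth pressure coefficient:
Kp = tan^2(45 + phi/2) = tan^2(55.5) = 2.117051
Compute passive force:
Pp = 0.5 * Kp * gamma * H^2
Pp = 0.5 * 2.117051 * 16.0 * 6.6^2
Pp = 737.75 kN/m


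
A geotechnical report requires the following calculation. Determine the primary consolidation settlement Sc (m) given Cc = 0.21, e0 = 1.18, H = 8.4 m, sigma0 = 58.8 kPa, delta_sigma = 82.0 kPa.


Using Sc = Cc * H / (1 + e0) * log10((sigma0 + delta_sigma) / sigma0)
Stress ratio = (58.8 + 82.0) / 58.8 = 2.39456
log10(2.39456) = 0.379225
Cc * H / (1 + e0) = 0.21 * 8.4 / (1 + 1.18) = 0.809174
Sc = 0.809174 * 0.379225
Sc = 0.3069 m


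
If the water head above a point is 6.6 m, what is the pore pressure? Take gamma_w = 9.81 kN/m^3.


Using u = gamma_w * h_w
u = 9.81 * 6.6
u = 64.75 kPa


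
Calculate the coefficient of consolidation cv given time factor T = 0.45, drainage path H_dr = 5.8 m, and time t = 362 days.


Using cv = T * H_dr^2 / t
H_dr^2 = 5.8^2 = 33.64
cv = 0.45 * 33.64 / 362
cv = 0.04182 m^2/day


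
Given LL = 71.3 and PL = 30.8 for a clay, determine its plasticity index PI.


Result: 40.5

Derivation:
Using PI = LL - PL
PI = 71.3 - 30.8
PI = 40.5


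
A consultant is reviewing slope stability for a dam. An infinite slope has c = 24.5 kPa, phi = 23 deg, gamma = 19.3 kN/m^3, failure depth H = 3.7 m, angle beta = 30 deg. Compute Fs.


Using Fs = c / (gamma*H*sin(beta)*cos(beta)) + tan(phi)/tan(beta)
Cohesion contribution = 24.5 / (19.3*3.7*sin(30)*cos(30))
Cohesion contribution = 0.792331
Friction contribution = tan(23)/tan(30) = 0.735212
Fs = 0.792331 + 0.735212
Fs = 1.528


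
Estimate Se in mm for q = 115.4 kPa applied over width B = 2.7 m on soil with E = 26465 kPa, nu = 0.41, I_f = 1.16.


Using Se = q * B * (1 - nu^2) * I_f / E
1 - nu^2 = 1 - 0.41^2 = 0.8319
Se = 115.4 * 2.7 * 0.8319 * 1.16 / 26465
Se = 0.011361 m
Convert to mm: Se = 0.011361 * 1000 = 11.361 mm


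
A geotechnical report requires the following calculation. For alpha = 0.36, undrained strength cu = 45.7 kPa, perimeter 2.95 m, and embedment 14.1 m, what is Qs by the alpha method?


Using Qs = alpha * cu * perimeter * L
Qs = 0.36 * 45.7 * 2.95 * 14.1
Qs = 684.32 kN


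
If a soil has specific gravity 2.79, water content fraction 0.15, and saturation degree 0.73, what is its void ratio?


Result: 0.5733

Derivation:
Using the relation e = Gs * w / S
e = 2.79 * 0.15 / 0.73
e = 0.5733


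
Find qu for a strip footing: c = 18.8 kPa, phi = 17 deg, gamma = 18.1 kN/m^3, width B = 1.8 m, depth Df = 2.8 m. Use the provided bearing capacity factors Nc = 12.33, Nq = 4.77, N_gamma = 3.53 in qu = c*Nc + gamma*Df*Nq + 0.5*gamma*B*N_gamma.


Compute qu = c*Nc + gamma*Df*Nq + 0.5*gamma*B*N_gamma
Term 1: 18.8 * 12.33 = 231.804
Term 2: 18.1 * 2.8 * 4.77 = 241.7436
Term 3: 0.5 * 18.1 * 1.8 * 3.53 = 57.5037
qu = 231.804 + 241.7436 + 57.5037
qu = 531.05 kPa


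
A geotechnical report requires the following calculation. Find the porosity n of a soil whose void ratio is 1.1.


Using the relation n = e / (1 + e)
n = 1.1 / (1 + 1.1)
n = 1.1 / 2.1
n = 0.5238


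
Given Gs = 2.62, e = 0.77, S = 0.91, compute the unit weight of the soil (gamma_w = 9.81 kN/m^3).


Using gamma = gamma_w * (Gs + S*e) / (1 + e)
Numerator: Gs + S*e = 2.62 + 0.91*0.77 = 3.3207
Denominator: 1 + e = 1 + 0.77 = 1.77
gamma = 9.81 * 3.3207 / 1.77
gamma = 18.405 kN/m^3


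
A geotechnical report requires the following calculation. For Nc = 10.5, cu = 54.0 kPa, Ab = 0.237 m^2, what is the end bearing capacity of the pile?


Using Qb = Nc * cu * Ab
Qb = 10.5 * 54.0 * 0.237
Qb = 134.38 kN


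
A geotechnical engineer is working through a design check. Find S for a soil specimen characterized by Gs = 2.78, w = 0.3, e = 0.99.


Using S = Gs * w / e
S = 2.78 * 0.3 / 0.99
S = 0.8424


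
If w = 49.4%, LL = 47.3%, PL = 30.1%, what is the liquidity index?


First compute the plasticity index:
PI = LL - PL = 47.3 - 30.1 = 17.2
Then compute the liquidity index:
LI = (w - PL) / PI
LI = (49.4 - 30.1) / 17.2
LI = 1.122


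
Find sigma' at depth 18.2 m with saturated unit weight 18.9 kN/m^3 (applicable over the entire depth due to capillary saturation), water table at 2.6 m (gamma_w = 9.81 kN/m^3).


Total stress = gamma_sat * depth
sigma = 18.9 * 18.2 = 343.98 kPa
Pore water pressure u = gamma_w * (depth - d_wt)
u = 9.81 * (18.2 - 2.6) = 153.036 kPa
Effective stress = sigma - u
sigma' = 343.98 - 153.036 = 190.94 kPa


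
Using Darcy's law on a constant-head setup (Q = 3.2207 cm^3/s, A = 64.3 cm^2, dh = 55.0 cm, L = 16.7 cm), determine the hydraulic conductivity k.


Compute hydraulic gradient:
i = dh / L = 55.0 / 16.7 = 3.29341
Then apply Darcy's law:
k = Q / (A * i)
k = 3.2207 / (64.3 * 3.29341)
k = 3.2207 / 211.766
k = 0.015209 cm/s


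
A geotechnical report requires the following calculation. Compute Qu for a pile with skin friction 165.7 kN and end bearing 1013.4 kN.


Using Qu = Qf + Qb
Qu = 165.7 + 1013.4
Qu = 1179.1 kN


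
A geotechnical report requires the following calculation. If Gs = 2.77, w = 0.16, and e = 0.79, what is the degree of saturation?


Result: 0.561

Derivation:
Using S = Gs * w / e
S = 2.77 * 0.16 / 0.79
S = 0.561


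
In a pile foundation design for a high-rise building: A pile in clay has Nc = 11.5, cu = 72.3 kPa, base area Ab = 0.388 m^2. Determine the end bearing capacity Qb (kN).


Result: 322.6 kN

Derivation:
Using Qb = Nc * cu * Ab
Qb = 11.5 * 72.3 * 0.388
Qb = 322.6 kN


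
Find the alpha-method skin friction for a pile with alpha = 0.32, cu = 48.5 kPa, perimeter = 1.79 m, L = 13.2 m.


Result: 366.71 kN

Derivation:
Using Qs = alpha * cu * perimeter * L
Qs = 0.32 * 48.5 * 1.79 * 13.2
Qs = 366.71 kN


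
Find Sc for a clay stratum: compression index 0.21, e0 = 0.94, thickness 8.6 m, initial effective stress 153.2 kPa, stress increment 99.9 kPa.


Result: 0.203 m

Derivation:
Using Sc = Cc * H / (1 + e0) * log10((sigma0 + delta_sigma) / sigma0)
Stress ratio = (153.2 + 99.9) / 153.2 = 1.65209
log10(1.65209) = 0.218033
Cc * H / (1 + e0) = 0.21 * 8.6 / (1 + 0.94) = 0.930928
Sc = 0.930928 * 0.218033
Sc = 0.203 m


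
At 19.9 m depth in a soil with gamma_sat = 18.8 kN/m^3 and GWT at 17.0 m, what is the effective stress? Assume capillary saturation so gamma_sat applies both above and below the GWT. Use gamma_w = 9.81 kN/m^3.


Result: 345.67 kPa

Derivation:
Total stress = gamma_sat * depth
sigma = 18.8 * 19.9 = 374.12 kPa
Pore water pressure u = gamma_w * (depth - d_wt)
u = 9.81 * (19.9 - 17.0) = 28.449 kPa
Effective stress = sigma - u
sigma' = 374.12 - 28.449 = 345.67 kPa


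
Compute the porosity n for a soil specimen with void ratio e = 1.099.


Using the relation n = e / (1 + e)
n = 1.099 / (1 + 1.099)
n = 1.099 / 2.099
n = 0.5236


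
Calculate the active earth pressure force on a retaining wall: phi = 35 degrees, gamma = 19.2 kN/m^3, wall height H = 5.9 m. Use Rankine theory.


Compute active earth pressure coefficient:
Ka = tan^2(45 - phi/2) = tan^2(27.5) = 0.27099
Compute active force:
Pa = 0.5 * Ka * gamma * H^2
Pa = 0.5 * 0.27099 * 19.2 * 5.9^2
Pa = 90.56 kN/m


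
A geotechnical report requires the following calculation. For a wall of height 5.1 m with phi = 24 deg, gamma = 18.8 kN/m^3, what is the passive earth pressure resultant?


Compute passive earth pressure coefficient:
Kp = tan^2(45 + phi/2) = tan^2(57.0) = 2.371184
Compute passive force:
Pp = 0.5 * Kp * gamma * H^2
Pp = 0.5 * 2.371184 * 18.8 * 5.1^2
Pp = 579.74 kN/m


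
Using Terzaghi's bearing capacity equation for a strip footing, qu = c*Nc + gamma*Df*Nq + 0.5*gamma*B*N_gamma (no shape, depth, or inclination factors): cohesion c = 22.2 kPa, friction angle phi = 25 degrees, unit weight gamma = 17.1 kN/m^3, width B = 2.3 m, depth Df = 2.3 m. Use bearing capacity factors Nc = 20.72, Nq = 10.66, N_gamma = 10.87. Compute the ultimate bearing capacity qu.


Compute qu = c*Nc + gamma*Df*Nq + 0.5*gamma*B*N_gamma
Term 1: 22.2 * 20.72 = 459.984
Term 2: 17.1 * 2.3 * 10.66 = 419.2578
Term 3: 0.5 * 17.1 * 2.3 * 10.87 = 213.75855
qu = 459.984 + 419.2578 + 213.75855
qu = 1093.0 kPa


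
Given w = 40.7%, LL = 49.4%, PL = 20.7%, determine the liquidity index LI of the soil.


First compute the plasticity index:
PI = LL - PL = 49.4 - 20.7 = 28.7
Then compute the liquidity index:
LI = (w - PL) / PI
LI = (40.7 - 20.7) / 28.7
LI = 0.697


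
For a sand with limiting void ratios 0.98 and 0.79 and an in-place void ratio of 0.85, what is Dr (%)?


Result: 68.42 %

Derivation:
Using Dr = (e_max - e) / (e_max - e_min) * 100
e_max - e = 0.98 - 0.85 = 0.13
e_max - e_min = 0.98 - 0.79 = 0.19
Dr = 0.13 / 0.19 * 100
Dr = 68.42 %


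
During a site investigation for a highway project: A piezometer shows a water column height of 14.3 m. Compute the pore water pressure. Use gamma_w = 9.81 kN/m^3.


Using u = gamma_w * h_w
u = 9.81 * 14.3
u = 140.28 kPa


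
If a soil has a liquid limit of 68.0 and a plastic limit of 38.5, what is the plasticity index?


Result: 29.5

Derivation:
Using PI = LL - PL
PI = 68.0 - 38.5
PI = 29.5


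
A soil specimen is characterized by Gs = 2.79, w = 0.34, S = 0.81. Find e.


Result: 1.1711

Derivation:
Using the relation e = Gs * w / S
e = 2.79 * 0.34 / 0.81
e = 1.1711


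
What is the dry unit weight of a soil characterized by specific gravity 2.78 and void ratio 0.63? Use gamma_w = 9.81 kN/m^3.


Using gamma_d = Gs * gamma_w / (1 + e)
gamma_d = 2.78 * 9.81 / (1 + 0.63)
gamma_d = 2.78 * 9.81 / 1.63
gamma_d = 16.731 kN/m^3


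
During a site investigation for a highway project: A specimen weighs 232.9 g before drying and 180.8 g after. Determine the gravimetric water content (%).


Using w = (m_wet - m_dry) / m_dry * 100
m_wet - m_dry = 232.9 - 180.8 = 52.1 g
w = 52.1 / 180.8 * 100
w = 28.82 %


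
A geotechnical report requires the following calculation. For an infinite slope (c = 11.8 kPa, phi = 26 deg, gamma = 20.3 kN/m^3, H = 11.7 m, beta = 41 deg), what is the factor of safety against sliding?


Using Fs = c / (gamma*H*sin(beta)*cos(beta)) + tan(phi)/tan(beta)
Cohesion contribution = 11.8 / (20.3*11.7*sin(41)*cos(41))
Cohesion contribution = 0.100341
Friction contribution = tan(26)/tan(41) = 0.561072
Fs = 0.100341 + 0.561072
Fs = 0.661


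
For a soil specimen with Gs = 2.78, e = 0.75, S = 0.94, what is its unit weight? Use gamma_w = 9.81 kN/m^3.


Result: 19.536 kN/m^3

Derivation:
Using gamma = gamma_w * (Gs + S*e) / (1 + e)
Numerator: Gs + S*e = 2.78 + 0.94*0.75 = 3.485
Denominator: 1 + e = 1 + 0.75 = 1.75
gamma = 9.81 * 3.485 / 1.75
gamma = 19.536 kN/m^3


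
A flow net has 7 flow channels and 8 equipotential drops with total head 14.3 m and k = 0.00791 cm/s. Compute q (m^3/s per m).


Convert k to m/s for unit consistency with H:
k = 0.00791 cm/s = 0.00791 / 100 m/s = 7.91e-05 m/s
Using q = k * H * Nf / Nd
Nf / Nd = 7 / 8 = 0.875
q = 7.91e-05 * 14.3 * 0.875
q = 0.0009897 m^3/s per m


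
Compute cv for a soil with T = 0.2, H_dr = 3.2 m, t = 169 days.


Using cv = T * H_dr^2 / t
H_dr^2 = 3.2^2 = 10.24
cv = 0.2 * 10.24 / 169
cv = 0.01212 m^2/day


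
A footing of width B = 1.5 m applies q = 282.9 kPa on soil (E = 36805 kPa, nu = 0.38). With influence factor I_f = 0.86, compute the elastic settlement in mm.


Result: 8.484 mm

Derivation:
Using Se = q * B * (1 - nu^2) * I_f / E
1 - nu^2 = 1 - 0.38^2 = 0.8556
Se = 282.9 * 1.5 * 0.8556 * 0.86 / 36805
Se = 0.008484 m
Convert to mm: Se = 0.008484 * 1000 = 8.484 mm


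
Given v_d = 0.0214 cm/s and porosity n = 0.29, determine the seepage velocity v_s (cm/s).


Using v_s = v_d / n
v_s = 0.0214 / 0.29
v_s = 0.07379 cm/s


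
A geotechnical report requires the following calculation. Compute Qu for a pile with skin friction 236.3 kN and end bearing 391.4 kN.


Using Qu = Qf + Qb
Qu = 236.3 + 391.4
Qu = 627.7 kN


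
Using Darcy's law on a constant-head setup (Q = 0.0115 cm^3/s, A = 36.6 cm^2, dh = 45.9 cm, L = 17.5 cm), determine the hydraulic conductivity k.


Result: 0.00012 cm/s

Derivation:
Compute hydraulic gradient:
i = dh / L = 45.9 / 17.5 = 2.62286
Then apply Darcy's law:
k = Q / (A * i)
k = 0.0115 / (36.6 * 2.62286)
k = 0.0115 / 95.9966
k = 0.00012 cm/s


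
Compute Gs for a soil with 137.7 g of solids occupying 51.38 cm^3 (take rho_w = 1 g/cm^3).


Result: 2.68

Derivation:
Using Gs = m_s / (V_s * rho_w)
Since rho_w = 1 g/cm^3:
Gs = 137.7 / 51.38
Gs = 2.68


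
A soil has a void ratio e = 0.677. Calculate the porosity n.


Using the relation n = e / (1 + e)
n = 0.677 / (1 + 0.677)
n = 0.677 / 1.677
n = 0.4037


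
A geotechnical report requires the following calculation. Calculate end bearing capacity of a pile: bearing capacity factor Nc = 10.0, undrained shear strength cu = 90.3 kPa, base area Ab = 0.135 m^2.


Using Qb = Nc * cu * Ab
Qb = 10.0 * 90.3 * 0.135
Qb = 121.91 kN


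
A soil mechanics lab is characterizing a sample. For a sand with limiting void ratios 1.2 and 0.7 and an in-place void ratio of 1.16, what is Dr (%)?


Using Dr = (e_max - e) / (e_max - e_min) * 100
e_max - e = 1.2 - 1.16 = 0.04
e_max - e_min = 1.2 - 0.7 = 0.5
Dr = 0.04 / 0.5 * 100
Dr = 8.0 %


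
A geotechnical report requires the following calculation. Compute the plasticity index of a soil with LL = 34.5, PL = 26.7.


Using PI = LL - PL
PI = 34.5 - 26.7
PI = 7.8


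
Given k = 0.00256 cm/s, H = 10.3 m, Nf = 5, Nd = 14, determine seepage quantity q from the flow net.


Result: 9.417e-05 m^3/s per m

Derivation:
Convert k to m/s for unit consistency with H:
k = 0.00256 cm/s = 0.00256 / 100 m/s = 2.56e-05 m/s
Using q = k * H * Nf / Nd
Nf / Nd = 5 / 14 = 0.3571
q = 2.56e-05 * 10.3 * 0.3571
q = 9.417e-05 m^3/s per m


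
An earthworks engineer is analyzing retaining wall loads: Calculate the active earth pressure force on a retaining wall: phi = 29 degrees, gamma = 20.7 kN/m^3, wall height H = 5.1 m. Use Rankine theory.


Result: 93.41 kN/m

Derivation:
Compute active earth pressure coefficient:
Ka = tan^2(45 - phi/2) = tan^2(30.5) = 0.346974
Compute active force:
Pa = 0.5 * Ka * gamma * H^2
Pa = 0.5 * 0.346974 * 20.7 * 5.1^2
Pa = 93.41 kN/m


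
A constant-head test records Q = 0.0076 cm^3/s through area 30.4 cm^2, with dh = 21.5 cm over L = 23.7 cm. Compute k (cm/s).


Compute hydraulic gradient:
i = dh / L = 21.5 / 23.7 = 0.907173
Then apply Darcy's law:
k = Q / (A * i)
k = 0.0076 / (30.4 * 0.907173)
k = 0.0076 / 27.5781
k = 0.000276 cm/s


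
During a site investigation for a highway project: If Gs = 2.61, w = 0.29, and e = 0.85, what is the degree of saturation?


Using S = Gs * w / e
S = 2.61 * 0.29 / 0.85
S = 0.8905


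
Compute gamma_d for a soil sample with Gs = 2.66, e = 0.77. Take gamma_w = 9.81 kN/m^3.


Using gamma_d = Gs * gamma_w / (1 + e)
gamma_d = 2.66 * 9.81 / (1 + 0.77)
gamma_d = 2.66 * 9.81 / 1.77
gamma_d = 14.743 kN/m^3


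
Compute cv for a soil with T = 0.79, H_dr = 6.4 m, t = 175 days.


Using cv = T * H_dr^2 / t
H_dr^2 = 6.4^2 = 40.96
cv = 0.79 * 40.96 / 175
cv = 0.18491 m^2/day


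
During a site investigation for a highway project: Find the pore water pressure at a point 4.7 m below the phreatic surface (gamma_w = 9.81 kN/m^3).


Using u = gamma_w * h_w
u = 9.81 * 4.7
u = 46.11 kPa


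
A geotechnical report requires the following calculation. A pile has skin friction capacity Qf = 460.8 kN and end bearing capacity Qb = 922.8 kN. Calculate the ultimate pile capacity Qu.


Using Qu = Qf + Qb
Qu = 460.8 + 922.8
Qu = 1383.6 kN


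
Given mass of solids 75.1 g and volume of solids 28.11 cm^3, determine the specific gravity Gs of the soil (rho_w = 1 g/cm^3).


Using Gs = m_s / (V_s * rho_w)
Since rho_w = 1 g/cm^3:
Gs = 75.1 / 28.11
Gs = 2.672


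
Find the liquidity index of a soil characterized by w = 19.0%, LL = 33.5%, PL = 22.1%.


Result: -0.272

Derivation:
First compute the plasticity index:
PI = LL - PL = 33.5 - 22.1 = 11.4
Then compute the liquidity index:
LI = (w - PL) / PI
LI = (19.0 - 22.1) / 11.4
LI = -0.272


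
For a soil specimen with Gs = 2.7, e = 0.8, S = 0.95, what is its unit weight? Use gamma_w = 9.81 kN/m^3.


Using gamma = gamma_w * (Gs + S*e) / (1 + e)
Numerator: Gs + S*e = 2.7 + 0.95*0.8 = 3.46
Denominator: 1 + e = 1 + 0.8 = 1.8
gamma = 9.81 * 3.46 / 1.8
gamma = 18.857 kN/m^3


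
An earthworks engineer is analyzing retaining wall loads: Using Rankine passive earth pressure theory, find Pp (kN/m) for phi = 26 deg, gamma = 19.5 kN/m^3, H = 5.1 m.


Result: 649.48 kN/m

Derivation:
Compute passive earth pressure coefficient:
Kp = tan^2(45 + phi/2) = tan^2(58.0) = 2.561071
Compute passive force:
Pp = 0.5 * Kp * gamma * H^2
Pp = 0.5 * 2.561071 * 19.5 * 5.1^2
Pp = 649.48 kN/m


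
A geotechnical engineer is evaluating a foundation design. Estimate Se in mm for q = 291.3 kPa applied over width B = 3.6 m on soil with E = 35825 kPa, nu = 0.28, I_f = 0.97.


Using Se = q * B * (1 - nu^2) * I_f / E
1 - nu^2 = 1 - 0.28^2 = 0.9216
Se = 291.3 * 3.6 * 0.9216 * 0.97 / 35825
Se = 0.026168 m
Convert to mm: Se = 0.026168 * 1000 = 26.168 mm


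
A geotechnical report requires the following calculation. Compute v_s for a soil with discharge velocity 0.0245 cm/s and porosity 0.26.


Result: 0.09423 cm/s

Derivation:
Using v_s = v_d / n
v_s = 0.0245 / 0.26
v_s = 0.09423 cm/s


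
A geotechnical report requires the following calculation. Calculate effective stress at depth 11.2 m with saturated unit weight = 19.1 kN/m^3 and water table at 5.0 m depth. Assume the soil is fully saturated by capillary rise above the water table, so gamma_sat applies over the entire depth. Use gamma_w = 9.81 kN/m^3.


Total stress = gamma_sat * depth
sigma = 19.1 * 11.2 = 213.92 kPa
Pore water pressure u = gamma_w * (depth - d_wt)
u = 9.81 * (11.2 - 5.0) = 60.822 kPa
Effective stress = sigma - u
sigma' = 213.92 - 60.822 = 153.1 kPa


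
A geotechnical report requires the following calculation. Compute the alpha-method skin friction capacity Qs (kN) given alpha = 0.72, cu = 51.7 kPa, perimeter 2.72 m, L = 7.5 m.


Using Qs = alpha * cu * perimeter * L
Qs = 0.72 * 51.7 * 2.72 * 7.5
Qs = 759.37 kN


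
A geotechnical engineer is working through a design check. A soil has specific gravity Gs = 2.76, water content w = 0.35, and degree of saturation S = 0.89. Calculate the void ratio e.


Using the relation e = Gs * w / S
e = 2.76 * 0.35 / 0.89
e = 1.0854


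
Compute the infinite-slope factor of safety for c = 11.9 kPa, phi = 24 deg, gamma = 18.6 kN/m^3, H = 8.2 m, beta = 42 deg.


Using Fs = c / (gamma*H*sin(beta)*cos(beta)) + tan(phi)/tan(beta)
Cohesion contribution = 11.9 / (18.6*8.2*sin(42)*cos(42))
Cohesion contribution = 0.156905
Friction contribution = tan(24)/tan(42) = 0.494477
Fs = 0.156905 + 0.494477
Fs = 0.651


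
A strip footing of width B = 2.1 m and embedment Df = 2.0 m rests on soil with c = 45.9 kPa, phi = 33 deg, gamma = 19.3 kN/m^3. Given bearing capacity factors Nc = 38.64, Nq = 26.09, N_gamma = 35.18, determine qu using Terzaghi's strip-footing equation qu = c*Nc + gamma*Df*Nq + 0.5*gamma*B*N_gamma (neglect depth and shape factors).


Result: 3493.57 kPa

Derivation:
Compute qu = c*Nc + gamma*Df*Nq + 0.5*gamma*B*N_gamma
Term 1: 45.9 * 38.64 = 1773.576
Term 2: 19.3 * 2.0 * 26.09 = 1007.074
Term 3: 0.5 * 19.3 * 2.1 * 35.18 = 712.9227
qu = 1773.576 + 1007.074 + 712.9227
qu = 3493.57 kPa


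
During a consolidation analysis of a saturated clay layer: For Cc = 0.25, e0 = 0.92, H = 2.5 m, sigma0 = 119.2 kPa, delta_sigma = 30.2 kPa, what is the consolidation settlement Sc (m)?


Result: 0.0319 m

Derivation:
Using Sc = Cc * H / (1 + e0) * log10((sigma0 + delta_sigma) / sigma0)
Stress ratio = (119.2 + 30.2) / 119.2 = 1.25336
log10(1.25336) = 0.0980743
Cc * H / (1 + e0) = 0.25 * 2.5 / (1 + 0.92) = 0.325521
Sc = 0.325521 * 0.0980743
Sc = 0.0319 m


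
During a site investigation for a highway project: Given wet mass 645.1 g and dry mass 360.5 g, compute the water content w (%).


Using w = (m_wet - m_dry) / m_dry * 100
m_wet - m_dry = 645.1 - 360.5 = 284.6 g
w = 284.6 / 360.5 * 100
w = 78.95 %


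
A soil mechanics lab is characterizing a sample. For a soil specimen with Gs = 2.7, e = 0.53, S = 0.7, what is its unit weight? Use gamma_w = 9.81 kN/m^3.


Using gamma = gamma_w * (Gs + S*e) / (1 + e)
Numerator: Gs + S*e = 2.7 + 0.7*0.53 = 3.071
Denominator: 1 + e = 1 + 0.53 = 1.53
gamma = 9.81 * 3.071 / 1.53
gamma = 19.691 kN/m^3


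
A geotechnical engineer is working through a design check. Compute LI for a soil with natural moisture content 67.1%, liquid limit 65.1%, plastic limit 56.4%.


Result: 1.23

Derivation:
First compute the plasticity index:
PI = LL - PL = 65.1 - 56.4 = 8.7
Then compute the liquidity index:
LI = (w - PL) / PI
LI = (67.1 - 56.4) / 8.7
LI = 1.23


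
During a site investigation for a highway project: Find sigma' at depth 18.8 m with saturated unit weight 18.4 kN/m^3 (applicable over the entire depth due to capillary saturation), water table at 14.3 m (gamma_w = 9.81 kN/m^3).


Result: 301.78 kPa

Derivation:
Total stress = gamma_sat * depth
sigma = 18.4 * 18.8 = 345.92 kPa
Pore water pressure u = gamma_w * (depth - d_wt)
u = 9.81 * (18.8 - 14.3) = 44.145 kPa
Effective stress = sigma - u
sigma' = 345.92 - 44.145 = 301.78 kPa


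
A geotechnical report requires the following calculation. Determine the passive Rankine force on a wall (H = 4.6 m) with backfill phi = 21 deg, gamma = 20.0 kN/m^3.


Compute passive earth pressure coefficient:
Kp = tan^2(45 + phi/2) = tan^2(55.5) = 2.117051
Compute passive force:
Pp = 0.5 * Kp * gamma * H^2
Pp = 0.5 * 2.117051 * 20.0 * 4.6^2
Pp = 447.97 kN/m


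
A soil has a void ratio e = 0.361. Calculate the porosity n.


Result: 0.2652

Derivation:
Using the relation n = e / (1 + e)
n = 0.361 / (1 + 0.361)
n = 0.361 / 1.361
n = 0.2652


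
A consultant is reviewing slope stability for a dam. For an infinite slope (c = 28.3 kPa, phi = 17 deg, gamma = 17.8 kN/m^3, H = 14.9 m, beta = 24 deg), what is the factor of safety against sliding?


Using Fs = c / (gamma*H*sin(beta)*cos(beta)) + tan(phi)/tan(beta)
Cohesion contribution = 28.3 / (17.8*14.9*sin(24)*cos(24))
Cohesion contribution = 0.287168
Friction contribution = tan(17)/tan(24) = 0.686682
Fs = 0.287168 + 0.686682
Fs = 0.974


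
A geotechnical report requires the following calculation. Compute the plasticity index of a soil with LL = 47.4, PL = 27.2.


Result: 20.2

Derivation:
Using PI = LL - PL
PI = 47.4 - 27.2
PI = 20.2


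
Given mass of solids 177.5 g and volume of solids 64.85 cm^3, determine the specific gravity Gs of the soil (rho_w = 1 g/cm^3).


Using Gs = m_s / (V_s * rho_w)
Since rho_w = 1 g/cm^3:
Gs = 177.5 / 64.85
Gs = 2.737


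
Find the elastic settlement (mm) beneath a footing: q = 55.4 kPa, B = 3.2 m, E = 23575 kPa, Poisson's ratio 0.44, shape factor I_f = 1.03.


Result: 6.246 mm

Derivation:
Using Se = q * B * (1 - nu^2) * I_f / E
1 - nu^2 = 1 - 0.44^2 = 0.8064
Se = 55.4 * 3.2 * 0.8064 * 1.03 / 23575
Se = 0.006246 m
Convert to mm: Se = 0.006246 * 1000 = 6.246 mm


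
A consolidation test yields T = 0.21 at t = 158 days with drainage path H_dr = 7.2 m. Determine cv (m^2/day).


Result: 0.0689 m^2/day

Derivation:
Using cv = T * H_dr^2 / t
H_dr^2 = 7.2^2 = 51.84
cv = 0.21 * 51.84 / 158
cv = 0.0689 m^2/day


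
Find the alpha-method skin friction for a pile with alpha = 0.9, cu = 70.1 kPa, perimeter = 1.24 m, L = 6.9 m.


Result: 539.8 kN

Derivation:
Using Qs = alpha * cu * perimeter * L
Qs = 0.9 * 70.1 * 1.24 * 6.9
Qs = 539.8 kN


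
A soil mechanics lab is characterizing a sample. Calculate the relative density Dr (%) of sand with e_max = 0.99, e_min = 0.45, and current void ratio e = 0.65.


Using Dr = (e_max - e) / (e_max - e_min) * 100
e_max - e = 0.99 - 0.65 = 0.34
e_max - e_min = 0.99 - 0.45 = 0.54
Dr = 0.34 / 0.54 * 100
Dr = 62.96 %


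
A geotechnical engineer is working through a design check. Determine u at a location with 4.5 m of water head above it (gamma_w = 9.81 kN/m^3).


Using u = gamma_w * h_w
u = 9.81 * 4.5
u = 44.15 kPa


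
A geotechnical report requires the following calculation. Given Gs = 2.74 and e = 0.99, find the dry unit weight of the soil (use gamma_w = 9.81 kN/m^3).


Result: 13.507 kN/m^3

Derivation:
Using gamma_d = Gs * gamma_w / (1 + e)
gamma_d = 2.74 * 9.81 / (1 + 0.99)
gamma_d = 2.74 * 9.81 / 1.99
gamma_d = 13.507 kN/m^3


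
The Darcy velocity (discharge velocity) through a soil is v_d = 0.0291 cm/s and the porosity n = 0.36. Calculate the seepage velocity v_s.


Result: 0.08083 cm/s

Derivation:
Using v_s = v_d / n
v_s = 0.0291 / 0.36
v_s = 0.08083 cm/s


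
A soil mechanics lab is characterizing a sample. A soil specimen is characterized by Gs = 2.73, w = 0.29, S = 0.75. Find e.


Using the relation e = Gs * w / S
e = 2.73 * 0.29 / 0.75
e = 1.0556


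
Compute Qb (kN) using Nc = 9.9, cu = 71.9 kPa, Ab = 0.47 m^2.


Result: 334.55 kN

Derivation:
Using Qb = Nc * cu * Ab
Qb = 9.9 * 71.9 * 0.47
Qb = 334.55 kN


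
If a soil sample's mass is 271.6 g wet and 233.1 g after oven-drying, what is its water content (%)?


Using w = (m_wet - m_dry) / m_dry * 100
m_wet - m_dry = 271.6 - 233.1 = 38.5 g
w = 38.5 / 233.1 * 100
w = 16.52 %


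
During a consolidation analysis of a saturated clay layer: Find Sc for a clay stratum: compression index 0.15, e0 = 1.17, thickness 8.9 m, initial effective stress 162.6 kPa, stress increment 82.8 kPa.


Using Sc = Cc * H / (1 + e0) * log10((sigma0 + delta_sigma) / sigma0)
Stress ratio = (162.6 + 82.8) / 162.6 = 1.50923
log10(1.50923) = 0.178754
Cc * H / (1 + e0) = 0.15 * 8.9 / (1 + 1.17) = 0.615207
Sc = 0.615207 * 0.178754
Sc = 0.11 m


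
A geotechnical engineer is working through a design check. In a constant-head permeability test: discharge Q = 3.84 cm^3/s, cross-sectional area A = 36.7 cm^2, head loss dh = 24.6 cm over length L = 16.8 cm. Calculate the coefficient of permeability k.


Compute hydraulic gradient:
i = dh / L = 24.6 / 16.8 = 1.46429
Then apply Darcy's law:
k = Q / (A * i)
k = 3.84 / (36.7 * 1.46429)
k = 3.84 / 53.7393
k = 0.071456 cm/s


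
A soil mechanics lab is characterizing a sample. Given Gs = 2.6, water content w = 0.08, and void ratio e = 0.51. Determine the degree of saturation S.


Using S = Gs * w / e
S = 2.6 * 0.08 / 0.51
S = 0.4078


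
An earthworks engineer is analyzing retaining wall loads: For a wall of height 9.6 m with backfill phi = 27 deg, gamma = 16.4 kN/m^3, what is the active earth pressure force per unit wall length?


Compute active earth pressure coefficient:
Ka = tan^2(45 - phi/2) = tan^2(31.5) = 0.375525
Compute active force:
Pa = 0.5 * Ka * gamma * H^2
Pa = 0.5 * 0.375525 * 16.4 * 9.6^2
Pa = 283.79 kN/m


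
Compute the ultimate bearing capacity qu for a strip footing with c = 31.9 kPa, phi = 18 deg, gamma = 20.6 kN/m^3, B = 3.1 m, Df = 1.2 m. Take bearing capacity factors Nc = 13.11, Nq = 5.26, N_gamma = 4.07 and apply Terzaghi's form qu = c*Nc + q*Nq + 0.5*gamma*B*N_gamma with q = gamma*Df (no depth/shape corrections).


Compute qu = c*Nc + gamma*Df*Nq + 0.5*gamma*B*N_gamma
Term 1: 31.9 * 13.11 = 418.209
Term 2: 20.6 * 1.2 * 5.26 = 130.0272
Term 3: 0.5 * 20.6 * 3.1 * 4.07 = 129.9551
qu = 418.209 + 130.0272 + 129.9551
qu = 678.19 kPa


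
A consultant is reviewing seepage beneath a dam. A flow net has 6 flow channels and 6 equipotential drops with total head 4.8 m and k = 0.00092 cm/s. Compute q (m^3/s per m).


Result: 4.416e-05 m^3/s per m

Derivation:
Convert k to m/s for unit consistency with H:
k = 0.00092 cm/s = 0.00092 / 100 m/s = 9.2e-06 m/s
Using q = k * H * Nf / Nd
Nf / Nd = 6 / 6 = 1.0
q = 9.2e-06 * 4.8 * 1.0
q = 4.416e-05 m^3/s per m


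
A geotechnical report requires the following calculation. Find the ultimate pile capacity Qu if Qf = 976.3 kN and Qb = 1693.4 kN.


Using Qu = Qf + Qb
Qu = 976.3 + 1693.4
Qu = 2669.7 kN


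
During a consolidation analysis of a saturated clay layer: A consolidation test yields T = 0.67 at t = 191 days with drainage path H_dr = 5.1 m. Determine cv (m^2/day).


Using cv = T * H_dr^2 / t
H_dr^2 = 5.1^2 = 26.01
cv = 0.67 * 26.01 / 191
cv = 0.09124 m^2/day


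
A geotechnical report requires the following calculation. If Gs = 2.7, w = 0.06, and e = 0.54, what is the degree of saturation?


Using S = Gs * w / e
S = 2.7 * 0.06 / 0.54
S = 0.3


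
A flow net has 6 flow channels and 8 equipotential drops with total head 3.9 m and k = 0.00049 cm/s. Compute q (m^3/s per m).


Convert k to m/s for unit consistency with H:
k = 0.00049 cm/s = 0.00049 / 100 m/s = 4.9e-06 m/s
Using q = k * H * Nf / Nd
Nf / Nd = 6 / 8 = 0.75
q = 4.9e-06 * 3.9 * 0.75
q = 1.433e-05 m^3/s per m


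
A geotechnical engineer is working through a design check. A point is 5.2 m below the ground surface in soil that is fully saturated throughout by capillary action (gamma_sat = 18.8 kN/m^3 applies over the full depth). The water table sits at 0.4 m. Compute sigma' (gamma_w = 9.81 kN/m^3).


Total stress = gamma_sat * depth
sigma = 18.8 * 5.2 = 97.76 kPa
Pore water pressure u = gamma_w * (depth - d_wt)
u = 9.81 * (5.2 - 0.4) = 47.088 kPa
Effective stress = sigma - u
sigma' = 97.76 - 47.088 = 50.67 kPa


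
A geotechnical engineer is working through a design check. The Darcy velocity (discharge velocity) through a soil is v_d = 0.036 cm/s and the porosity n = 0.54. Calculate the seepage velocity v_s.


Result: 0.06667 cm/s

Derivation:
Using v_s = v_d / n
v_s = 0.036 / 0.54
v_s = 0.06667 cm/s


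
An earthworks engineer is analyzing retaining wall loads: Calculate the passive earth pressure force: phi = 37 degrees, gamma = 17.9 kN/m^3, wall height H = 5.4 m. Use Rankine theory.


Compute passive earth pressure coefficient:
Kp = tan^2(45 + phi/2) = tan^2(63.5) = 4.022791
Compute passive force:
Pp = 0.5 * Kp * gamma * H^2
Pp = 0.5 * 4.022791 * 17.9 * 5.4^2
Pp = 1049.88 kN/m


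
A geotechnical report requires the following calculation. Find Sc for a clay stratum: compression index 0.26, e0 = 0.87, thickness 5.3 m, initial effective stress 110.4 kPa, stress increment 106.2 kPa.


Using Sc = Cc * H / (1 + e0) * log10((sigma0 + delta_sigma) / sigma0)
Stress ratio = (110.4 + 106.2) / 110.4 = 1.96196
log10(1.96196) = 0.292689
Cc * H / (1 + e0) = 0.26 * 5.3 / (1 + 0.87) = 0.736898
Sc = 0.736898 * 0.292689
Sc = 0.2157 m


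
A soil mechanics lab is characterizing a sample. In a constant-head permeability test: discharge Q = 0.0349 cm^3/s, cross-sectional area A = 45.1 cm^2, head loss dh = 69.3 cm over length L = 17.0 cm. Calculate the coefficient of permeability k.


Result: 0.00019 cm/s

Derivation:
Compute hydraulic gradient:
i = dh / L = 69.3 / 17.0 = 4.07647
Then apply Darcy's law:
k = Q / (A * i)
k = 0.0349 / (45.1 * 4.07647)
k = 0.0349 / 183.849
k = 0.00019 cm/s


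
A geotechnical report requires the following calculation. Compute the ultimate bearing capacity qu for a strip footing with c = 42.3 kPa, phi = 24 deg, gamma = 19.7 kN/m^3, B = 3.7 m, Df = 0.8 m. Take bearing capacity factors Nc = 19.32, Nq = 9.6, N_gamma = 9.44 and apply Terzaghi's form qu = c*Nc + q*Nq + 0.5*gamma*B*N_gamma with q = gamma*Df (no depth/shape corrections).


Result: 1312.57 kPa

Derivation:
Compute qu = c*Nc + gamma*Df*Nq + 0.5*gamma*B*N_gamma
Term 1: 42.3 * 19.32 = 817.236
Term 2: 19.7 * 0.8 * 9.6 = 151.296
Term 3: 0.5 * 19.7 * 3.7 * 9.44 = 344.0408
qu = 817.236 + 151.296 + 344.0408
qu = 1312.57 kPa


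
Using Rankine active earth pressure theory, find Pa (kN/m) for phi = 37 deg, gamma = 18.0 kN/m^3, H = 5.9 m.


Compute active earth pressure coefficient:
Ka = tan^2(45 - phi/2) = tan^2(26.5) = 0.248584
Compute active force:
Pa = 0.5 * Ka * gamma * H^2
Pa = 0.5 * 0.248584 * 18.0 * 5.9^2
Pa = 77.88 kN/m


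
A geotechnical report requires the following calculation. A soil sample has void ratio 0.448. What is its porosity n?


Result: 0.3094

Derivation:
Using the relation n = e / (1 + e)
n = 0.448 / (1 + 0.448)
n = 0.448 / 1.448
n = 0.3094


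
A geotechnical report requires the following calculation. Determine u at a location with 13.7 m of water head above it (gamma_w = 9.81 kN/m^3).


Using u = gamma_w * h_w
u = 9.81 * 13.7
u = 134.4 kPa


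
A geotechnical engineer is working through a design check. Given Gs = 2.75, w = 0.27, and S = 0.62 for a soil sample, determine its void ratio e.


Using the relation e = Gs * w / S
e = 2.75 * 0.27 / 0.62
e = 1.1976


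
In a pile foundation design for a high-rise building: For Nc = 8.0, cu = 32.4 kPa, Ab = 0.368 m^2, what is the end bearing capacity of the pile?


Using Qb = Nc * cu * Ab
Qb = 8.0 * 32.4 * 0.368
Qb = 95.39 kN


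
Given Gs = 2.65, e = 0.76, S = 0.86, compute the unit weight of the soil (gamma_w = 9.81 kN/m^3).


Using gamma = gamma_w * (Gs + S*e) / (1 + e)
Numerator: Gs + S*e = 2.65 + 0.86*0.76 = 3.3036
Denominator: 1 + e = 1 + 0.76 = 1.76
gamma = 9.81 * 3.3036 / 1.76
gamma = 18.414 kN/m^3


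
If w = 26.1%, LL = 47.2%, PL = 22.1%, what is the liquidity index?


Result: 0.159

Derivation:
First compute the plasticity index:
PI = LL - PL = 47.2 - 22.1 = 25.1
Then compute the liquidity index:
LI = (w - PL) / PI
LI = (26.1 - 22.1) / 25.1
LI = 0.159


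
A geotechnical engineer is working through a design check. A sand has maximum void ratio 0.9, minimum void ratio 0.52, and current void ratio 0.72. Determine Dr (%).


Result: 47.37 %

Derivation:
Using Dr = (e_max - e) / (e_max - e_min) * 100
e_max - e = 0.9 - 0.72 = 0.18
e_max - e_min = 0.9 - 0.52 = 0.38
Dr = 0.18 / 0.38 * 100
Dr = 47.37 %


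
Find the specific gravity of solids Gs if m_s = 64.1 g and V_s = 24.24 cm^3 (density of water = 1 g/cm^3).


Using Gs = m_s / (V_s * rho_w)
Since rho_w = 1 g/cm^3:
Gs = 64.1 / 24.24
Gs = 2.644


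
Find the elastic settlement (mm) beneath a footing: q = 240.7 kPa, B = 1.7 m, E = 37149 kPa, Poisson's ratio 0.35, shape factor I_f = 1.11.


Result: 10.729 mm

Derivation:
Using Se = q * B * (1 - nu^2) * I_f / E
1 - nu^2 = 1 - 0.35^2 = 0.8775
Se = 240.7 * 1.7 * 0.8775 * 1.11 / 37149
Se = 0.010729 m
Convert to mm: Se = 0.010729 * 1000 = 10.729 mm


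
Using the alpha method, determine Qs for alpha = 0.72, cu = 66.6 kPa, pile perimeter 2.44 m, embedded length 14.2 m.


Result: 1661.44 kN

Derivation:
Using Qs = alpha * cu * perimeter * L
Qs = 0.72 * 66.6 * 2.44 * 14.2
Qs = 1661.44 kN


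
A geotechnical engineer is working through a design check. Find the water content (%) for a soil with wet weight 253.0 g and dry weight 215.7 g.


Result: 17.29 %

Derivation:
Using w = (m_wet - m_dry) / m_dry * 100
m_wet - m_dry = 253.0 - 215.7 = 37.3 g
w = 37.3 / 215.7 * 100
w = 17.29 %


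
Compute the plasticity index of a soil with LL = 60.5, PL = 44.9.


Result: 15.6

Derivation:
Using PI = LL - PL
PI = 60.5 - 44.9
PI = 15.6


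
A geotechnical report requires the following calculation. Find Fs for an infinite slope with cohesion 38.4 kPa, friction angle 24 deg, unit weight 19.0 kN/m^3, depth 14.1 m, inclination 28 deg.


Result: 1.183

Derivation:
Using Fs = c / (gamma*H*sin(beta)*cos(beta)) + tan(phi)/tan(beta)
Cohesion contribution = 38.4 / (19.0*14.1*sin(28)*cos(28))
Cohesion contribution = 0.345791
Friction contribution = tan(24)/tan(28) = 0.837353
Fs = 0.345791 + 0.837353
Fs = 1.183


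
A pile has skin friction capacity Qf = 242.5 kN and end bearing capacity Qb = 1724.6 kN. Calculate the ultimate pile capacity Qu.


Result: 1967.1 kN

Derivation:
Using Qu = Qf + Qb
Qu = 242.5 + 1724.6
Qu = 1967.1 kN


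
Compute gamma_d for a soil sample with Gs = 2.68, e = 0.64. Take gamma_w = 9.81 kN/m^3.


Result: 16.031 kN/m^3

Derivation:
Using gamma_d = Gs * gamma_w / (1 + e)
gamma_d = 2.68 * 9.81 / (1 + 0.64)
gamma_d = 2.68 * 9.81 / 1.64
gamma_d = 16.031 kN/m^3


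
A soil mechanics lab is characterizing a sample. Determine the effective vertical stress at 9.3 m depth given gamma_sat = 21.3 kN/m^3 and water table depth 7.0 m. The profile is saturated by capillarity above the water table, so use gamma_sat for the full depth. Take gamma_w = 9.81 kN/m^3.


Total stress = gamma_sat * depth
sigma = 21.3 * 9.3 = 198.09 kPa
Pore water pressure u = gamma_w * (depth - d_wt)
u = 9.81 * (9.3 - 7.0) = 22.563 kPa
Effective stress = sigma - u
sigma' = 198.09 - 22.563 = 175.53 kPa


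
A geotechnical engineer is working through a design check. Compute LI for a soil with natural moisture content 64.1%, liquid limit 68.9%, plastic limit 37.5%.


Result: 0.847

Derivation:
First compute the plasticity index:
PI = LL - PL = 68.9 - 37.5 = 31.4
Then compute the liquidity index:
LI = (w - PL) / PI
LI = (64.1 - 37.5) / 31.4
LI = 0.847
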